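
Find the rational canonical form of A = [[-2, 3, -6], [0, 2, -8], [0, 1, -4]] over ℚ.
The invariant factors of A (the non-unit diagonal entries of the Smith normal form of xI - A over ℚ[x]) are x + 2, x(x + 2), each dividing the next. The characteristic polynomial is their product, x(x + 2)^2.

The rational canonical form is the block-diagonal matrix of companion matrices C(f_i):
R = [[-2, 0, 0], [0, 0, 0], [0, 1, -2]].

R = [[-2, 0, 0], [0, 0, 0], [0, 1, -2]]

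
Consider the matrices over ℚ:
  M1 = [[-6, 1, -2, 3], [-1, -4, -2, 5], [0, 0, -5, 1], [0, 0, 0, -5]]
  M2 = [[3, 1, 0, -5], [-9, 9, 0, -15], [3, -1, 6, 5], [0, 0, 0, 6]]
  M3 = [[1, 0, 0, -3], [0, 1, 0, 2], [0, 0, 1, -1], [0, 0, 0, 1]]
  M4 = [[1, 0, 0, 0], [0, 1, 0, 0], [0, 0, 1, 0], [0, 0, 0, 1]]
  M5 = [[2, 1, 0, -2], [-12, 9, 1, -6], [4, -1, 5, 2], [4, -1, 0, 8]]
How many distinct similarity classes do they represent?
Characteristic polynomials: χ_{M1} = (x + 5)^4, χ_{M2} = (x - 6)^4, χ_{M3} = (x - 1)^4, χ_{M4} = (x - 1)^4, χ_{M5} = (x - 6)^4.

{M1}: invariant factors (x + 5)^2, (x + 5)^2.

{M2}: invariant factors x - 6, x - 6, (x - 6)^2.

{M3}: invariant factors x - 1, x - 1, (x - 1)^2.

{M4}: invariant factors x - 1, x - 1, x - 1, x - 1.

{M5}: invariant factors x - 6, (x - 6)^3.

Matrices are similar if and only if their invariant-factor lists agree; the partition into similarity classes is {M1}, {M2}, {M3}, {M4}, {M5}.

5 classes: {M1}, {M2}, {M3}, {M4}, {M5}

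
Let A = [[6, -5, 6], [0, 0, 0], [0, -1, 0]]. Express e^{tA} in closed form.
e^{tA} = [[e^{6*t}, t - e^{6*t} + 1, e^{6*t} - 1], [0, 1, 0], [0, -t, 1]]

A has Jordan form J = [[0, 1, 0], [0, 0, 0], [0, 0, 6]] with A = PJP^{-1}, so e^{tA} = P e^{tJ} P^{-1}.

For a Jordan block J_k(λ), e^{tJ_k(λ)} = e^{λt} · (I + tN + t^2 N^2/2! + ... + t^{k-1} N^{k-1}/(k-1)!) where N is the nilpotent superdiagonal part.

Assembling the blocks and conjugating back gives the entries of e^{tA} as shown above.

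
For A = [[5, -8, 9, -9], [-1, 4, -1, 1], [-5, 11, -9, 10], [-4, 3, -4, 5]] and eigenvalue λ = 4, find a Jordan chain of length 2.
We seek v_1 ∈ ker((A - 4I)^2) \ ker(A - 4I), then set v_{i+1} = (A - 4I) v_i.

One such chain is v_1 = [[-1, 0, 1, 1]]^T, v_2 = [[-1, 1, 2, 1]]^T. Check: (A - 4I) v_2 = [[0, 0, 0, 0]]^T = 0.

v_1 = [[-1, 0, 1, 1]]^T, v_2 = [[-1, 1, 2, 1]]^T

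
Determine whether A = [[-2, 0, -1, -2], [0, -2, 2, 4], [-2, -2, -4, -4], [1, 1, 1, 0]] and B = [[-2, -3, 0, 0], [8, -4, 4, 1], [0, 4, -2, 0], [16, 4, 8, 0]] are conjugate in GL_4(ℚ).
Two matrices over a field are similar if and only if they have the same invariant factors.

Both A and B have characteristic polynomial (x + 2)^4 and minimal polynomial (x + 2)^3. Computing further, both have invariant factors x + 2, (x + 2)^3. Hence A and B are similar.

Yes.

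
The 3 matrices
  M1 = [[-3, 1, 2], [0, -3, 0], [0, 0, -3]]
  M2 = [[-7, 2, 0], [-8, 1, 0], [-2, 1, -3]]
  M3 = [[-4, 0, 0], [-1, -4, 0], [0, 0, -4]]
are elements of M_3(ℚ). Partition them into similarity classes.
2 classes: {M1, M2}, {M3}

Characteristic polynomials: χ_{M1} = (x + 3)^3, χ_{M2} = (x + 3)^3, χ_{M3} = (x + 4)^3.

{M1, M2}: invariant factors x + 3, (x + 3)^2.

{M3}: invariant factors x + 4, (x + 4)^2.

Matrices are similar if and only if their invariant-factor lists agree; the partition into similarity classes is {M1, M2}, {M3}.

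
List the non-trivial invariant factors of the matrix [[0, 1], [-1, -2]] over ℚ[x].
The Jordan structure of A has elementary divisors (x + 1)^2. Arranging the block sizes at each eigenvalue in decreasing order and taking row products gives the invariant factors.

Invariant factors (smallest first, each dividing the next): (x + 1)^2.

Check: the last factor (x + 1)^2 is the minimal polynomial, and the product (x + 1)^2 is the characteristic polynomial.

(x + 1)^2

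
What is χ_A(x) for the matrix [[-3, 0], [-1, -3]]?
xI - A = [[x + 3, 0], [1, x + 3]].

Expanding det(xI - A) along the first row:
det(xI - A) = + (x + 3)·det([[x + 3]]) - (0)·det([[1]]).

Evaluating gives χ_A(x) = x^2 + 6x + 9 = (x + 3)^2.

χ_A(x) = (x + 3)^2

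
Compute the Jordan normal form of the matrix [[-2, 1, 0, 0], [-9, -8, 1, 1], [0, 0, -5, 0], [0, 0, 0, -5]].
The characteristic polynomial is det(xI - A) = (x + 5)^4, so the eigenvalues are -5 (algebraic multiplicity 4).

For λ = -5: rank(A + 5I) = 2, rank((A + 5I)^2) = 1, rank((A + 5I)^3) = 0. The eigenspace has dimension 4 - 2 = 2, so there are 2 Jordan blocks; the rank sequence gives block sizes [3, 1].

Assembling the blocks gives the Jordan form J above.

J = [[-5, 1, 0, 0], [0, -5, 1, 0], [0, 0, -5, 0], [0, 0, 0, -5]]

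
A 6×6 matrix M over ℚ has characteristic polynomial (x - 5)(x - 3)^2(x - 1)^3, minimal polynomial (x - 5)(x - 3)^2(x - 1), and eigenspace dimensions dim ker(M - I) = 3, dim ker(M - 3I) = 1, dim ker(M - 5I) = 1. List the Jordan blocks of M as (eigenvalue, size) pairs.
Jordan blocks: (1, 1), (1, 1), (1, 1), (3, 2), (5, 1)

λ = 1: algebraic multiplicity 3 (exponent in χ_M), largest block size 1 (exponent in m_M), 3 blocks (geometric multiplicity). These force block sizes [1, 1, 1].
λ = 3: algebraic multiplicity 2 (exponent in χ_M), largest block size 2 (exponent in m_M), 1 block (geometric multiplicity). This forces block sizes [2].
λ = 5: algebraic multiplicity 1 (exponent in χ_M), largest block size 1 (exponent in m_M), 1 block (geometric multiplicity). This forces block sizes [1].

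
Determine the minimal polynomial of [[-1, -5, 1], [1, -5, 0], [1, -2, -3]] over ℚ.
m_A(x) = (x + 3)^3

The characteristic polynomial factors as (x + 3)^3. The minimal polynomial is ∏(x - λ)^{k_λ} where k_λ is the size of the largest Jordan block at λ.

For λ = -3: rank(A + 3I) = 2, and the largest Jordan block has size 3 (the smallest k with rank((A + 3I)^k) = rank((A + 3I)^(k+1))).

So m_A(x) = (x + 3)^3.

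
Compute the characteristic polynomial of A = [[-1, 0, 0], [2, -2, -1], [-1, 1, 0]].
χ_A(x) = (x + 1)^3

xI - A = [[x + 1, 0, 0], [-2, x + 2, 1], [1, -1, x]].

Expanding det(xI - A) along the first row:
det(xI - A) = + (x + 1)·det([[x + 2, 1], [-1, x]]) - (0)·det([[-2, 1], [1, x]]) + (0)·det([[-2, x + 2], [1, -1]]).

Evaluating gives χ_A(x) = x^3 + 3x^2 + 3x + 1 = (x + 1)^3.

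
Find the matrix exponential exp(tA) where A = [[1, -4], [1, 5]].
e^{tA} = [[(1 - 2*t)*e^{3*t}, -4*t*e^{3*t}], [t*e^{3*t}, (2*t + 1)*e^{3*t}]]

A has Jordan form J = [[3, 1], [0, 3]] with A = PJP^{-1}, so e^{tA} = P e^{tJ} P^{-1}.

For a Jordan block J_k(λ), e^{tJ_k(λ)} = e^{λt} · (I + tN + t^2 N^2/2! + ... + t^{k-1} N^{k-1}/(k-1)!) where N is the nilpotent superdiagonal part.

Assembling the blocks and conjugating back gives the entries of e^{tA} as shown above.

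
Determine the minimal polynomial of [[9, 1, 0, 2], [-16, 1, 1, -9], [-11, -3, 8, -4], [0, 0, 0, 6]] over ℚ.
The characteristic polynomial factors as (x - 6)^4. The minimal polynomial is ∏(x - λ)^{k_λ} where k_λ is the size of the largest Jordan block at λ.

For λ = 6: rank(A - 6I) = 2, and the largest Jordan block has size 3 (the smallest k with rank((A - 6I)^k) = rank((A - 6I)^(k+1))).

So m_A(x) = (x - 6)^3.

m_A(x) = (x - 6)^3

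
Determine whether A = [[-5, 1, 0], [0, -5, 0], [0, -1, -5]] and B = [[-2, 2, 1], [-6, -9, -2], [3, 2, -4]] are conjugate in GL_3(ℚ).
Yes.

Two matrices over a field are similar if and only if they have the same invariant factors.

Both A and B have characteristic polynomial (x + 5)^3 and minimal polynomial (x + 5)^2. Computing further, both have invariant factors x + 5, (x + 5)^2. Hence A and B are similar.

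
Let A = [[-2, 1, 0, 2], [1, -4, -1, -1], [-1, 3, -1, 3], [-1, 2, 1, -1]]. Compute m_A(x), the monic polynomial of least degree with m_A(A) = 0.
The characteristic polynomial factors as (x + 2)^4. The minimal polynomial is ∏(x - λ)^{k_λ} where k_λ is the size of the largest Jordan block at λ.

For λ = -2: rank(A + 2I) = 2, and the largest Jordan block has size 3 (the smallest k with rank((A + 2I)^k) = rank((A + 2I)^(k+1))).

So m_A(x) = (x + 2)^3.

m_A(x) = (x + 2)^3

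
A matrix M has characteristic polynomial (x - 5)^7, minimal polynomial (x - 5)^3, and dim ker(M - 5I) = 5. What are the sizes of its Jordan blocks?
λ = 5: algebraic multiplicity 7 (exponent in χ_M), largest block size 3 (exponent in m_M), 5 blocks (geometric multiplicity). These force block sizes [3, 1, 1, 1, 1].

Jordan blocks: (5, 3), (5, 1), (5, 1), (5, 1), (5, 1)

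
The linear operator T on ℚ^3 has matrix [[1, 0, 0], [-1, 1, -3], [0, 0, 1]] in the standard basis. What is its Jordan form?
J = [[1, 1, 0], [0, 1, 0], [0, 0, 1]]

The characteristic polynomial is det(xI - A) = (x - 1)^3, so the eigenvalues are 1 (algebraic multiplicity 3).

For λ = 1: rank(A - I) = 1, rank((A - I)^2) = 0. The eigenspace has dimension 3 - 1 = 2, so there are 2 Jordan blocks; the rank sequence gives block sizes [2, 1].

Assembling the blocks gives the Jordan form J above.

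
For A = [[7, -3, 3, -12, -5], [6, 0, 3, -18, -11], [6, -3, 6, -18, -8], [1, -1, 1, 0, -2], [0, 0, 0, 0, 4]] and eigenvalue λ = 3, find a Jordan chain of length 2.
v_1 = [[-3, -2, -3, -1, 0]]^T, v_2 = [[-3, -3, -3, -1, 0]]^T

We seek v_1 ∈ ker((A - 3I)^2) \ ker(A - 3I), then set v_{i+1} = (A - 3I) v_i.

One such chain is v_1 = [[-3, -2, -3, -1, 0]]^T, v_2 = [[-3, -3, -3, -1, 0]]^T. Check: (A - 3I) v_2 = [[0, 0, 0, 0, 0]]^T = 0.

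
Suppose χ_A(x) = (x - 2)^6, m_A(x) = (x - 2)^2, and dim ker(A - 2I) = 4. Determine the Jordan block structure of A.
Jordan blocks: (2, 2), (2, 2), (2, 1), (2, 1)

λ = 2: algebraic multiplicity 6 (exponent in χ_A), largest block size 2 (exponent in m_A), 4 blocks (geometric multiplicity). These force block sizes [2, 2, 1, 1].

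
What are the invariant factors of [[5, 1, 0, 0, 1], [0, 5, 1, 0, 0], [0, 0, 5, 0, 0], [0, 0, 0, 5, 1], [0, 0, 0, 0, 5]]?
(x - 5)^2, (x - 5)^3

The Jordan structure of A has elementary divisors (x - 5)^3, (x - 5)^2. Arranging the block sizes at each eigenvalue in decreasing order and taking row products gives the invariant factors.

Invariant factors (smallest first, each dividing the next): (x - 5)^2, (x - 5)^3.

Check: the last factor (x - 5)^3 is the minimal polynomial, and the product (x - 5)^5 is the characteristic polynomial.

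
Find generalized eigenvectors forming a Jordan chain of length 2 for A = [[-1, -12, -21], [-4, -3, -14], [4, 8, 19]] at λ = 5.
We seek v_1 ∈ ker((A - 5I)^2) \ ker(A - 5I), then set v_{i+1} = (A - 5I) v_i.

One such chain is v_1 = [[4, 3, -3]]^T, v_2 = [[3, 2, -2]]^T. Check: (A - 5I) v_2 = [[0, 0, 0]]^T = 0.

v_1 = [[4, 3, -3]]^T, v_2 = [[3, 2, -2]]^T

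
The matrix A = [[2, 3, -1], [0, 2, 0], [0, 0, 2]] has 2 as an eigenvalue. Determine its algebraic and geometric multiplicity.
The characteristic polynomial is (x - 2)^3, so the factor x - 2 appears with exponent 3: the algebraic multiplicity is 3.

rank(A - 2I) = 1, so the eigenspace has dimension 3 - 1 = 2: the geometric multiplicity is 2.

Since 2 < 3, A is not diagonalizable.

algebraic multiplicity 3, geometric multiplicity 2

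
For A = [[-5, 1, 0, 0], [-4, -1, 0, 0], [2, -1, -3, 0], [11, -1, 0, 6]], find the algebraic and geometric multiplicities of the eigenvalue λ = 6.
The characteristic polynomial is (x - 6)(x + 3)^3, so the factor x - 6 appears with exponent 1: the algebraic multiplicity is 1.

rank(A - 6I) = 3, so the eigenspace has dimension 4 - 3 = 1: the geometric multiplicity is 1.

algebraic multiplicity 1, geometric multiplicity 1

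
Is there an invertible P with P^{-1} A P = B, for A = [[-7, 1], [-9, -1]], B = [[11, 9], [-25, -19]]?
Two matrices over a field are similar if and only if they have the same invariant factors.

Both A and B have characteristic polynomial (x + 4)^2 and minimal polynomial (x + 4)^2. Computing further, both have invariant factors (x + 4)^2. Hence A and B are similar.

Yes.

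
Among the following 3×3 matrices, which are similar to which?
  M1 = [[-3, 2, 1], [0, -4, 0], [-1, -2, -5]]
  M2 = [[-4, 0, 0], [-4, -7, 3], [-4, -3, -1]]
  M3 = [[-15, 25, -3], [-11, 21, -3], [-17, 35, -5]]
Characteristic polynomials: χ_{M1} = (x + 4)^3, χ_{M2} = (x + 4)^3, χ_{M3} = (x - 4)(x - 1)(x + 4).

{M1, M2}: invariant factors x + 4, (x + 4)^2.

{M3}: invariant factors (x - 4)(x - 1)(x + 4).

Matrices are similar if and only if their invariant-factor lists agree; the partition into similarity classes is {M1, M2}, {M3}.

2 classes: {M1, M2}, {M3}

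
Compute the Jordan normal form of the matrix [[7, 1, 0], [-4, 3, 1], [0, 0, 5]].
The characteristic polynomial is det(xI - A) = (x - 5)^3, so the eigenvalues are 5 (algebraic multiplicity 3).

For λ = 5: rank(A - 5I) = 2, rank((A - 5I)^2) = 1, rank((A - 5I)^3) = 0. The eigenspace has dimension 3 - 2 = 1, so there is 1 Jordan block; the rank sequence gives block sizes [3].

Assembling the blocks gives the Jordan form J above.

J = [[5, 1, 0], [0, 5, 1], [0, 0, 5]]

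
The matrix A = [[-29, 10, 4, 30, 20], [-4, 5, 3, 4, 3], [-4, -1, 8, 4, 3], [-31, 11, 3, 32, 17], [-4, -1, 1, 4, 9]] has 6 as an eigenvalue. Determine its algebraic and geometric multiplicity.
algebraic multiplicity 4, geometric multiplicity 2

The characteristic polynomial is (x - 6)^4(x - 1), so the factor x - 6 appears with exponent 4: the algebraic multiplicity is 4.

rank(A - 6I) = 3, so the eigenspace has dimension 5 - 3 = 2: the geometric multiplicity is 2.

Since 2 < 4, A is not diagonalizable.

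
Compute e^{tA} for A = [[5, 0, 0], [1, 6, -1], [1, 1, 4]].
e^{tA} = [[e^{5*t}, 0, 0], [t*e^{5*t}, (t + 1)*e^{5*t}, -t*e^{5*t}], [t*e^{5*t}, t*e^{5*t}, (1 - t)*e^{5*t}]]

A has Jordan form J = [[5, 1, 0], [0, 5, 0], [0, 0, 5]] with A = PJP^{-1}, so e^{tA} = P e^{tJ} P^{-1}.

For a Jordan block J_k(λ), e^{tJ_k(λ)} = e^{λt} · (I + tN + t^2 N^2/2! + ... + t^{k-1} N^{k-1}/(k-1)!) where N is the nilpotent superdiagonal part.

Assembling the blocks and conjugating back gives the entries of e^{tA} as shown above.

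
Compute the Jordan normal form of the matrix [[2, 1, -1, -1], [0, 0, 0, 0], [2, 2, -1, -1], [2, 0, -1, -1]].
J = [[0, 1, 0, 0], [0, 0, 0, 0], [0, 0, 0, 1], [0, 0, 0, 0]]

The characteristic polynomial is det(xI - A) = x^4, so the eigenvalues are 0 (algebraic multiplicity 4).

For λ = 0: rank(A) = 2, rank(A^2) = 0. The eigenspace has dimension 4 - 2 = 2, so there are 2 Jordan blocks; the rank sequence gives block sizes [2, 2].

Assembling the blocks gives the Jordan form J above.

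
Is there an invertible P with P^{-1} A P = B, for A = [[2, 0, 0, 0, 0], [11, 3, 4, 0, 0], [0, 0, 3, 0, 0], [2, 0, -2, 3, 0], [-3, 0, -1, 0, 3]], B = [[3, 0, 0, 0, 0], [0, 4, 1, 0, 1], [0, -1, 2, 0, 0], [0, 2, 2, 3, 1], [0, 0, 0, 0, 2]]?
Two matrices over a field are similar if and only if they have the same invariant factors.

Both A and B have characteristic polynomial (x - 3)^4(x - 2) and minimal polynomial (x - 3)^2(x - 2). Computing further, both have invariant factors x - 3, x - 3, (x - 3)^2(x - 2). Hence A and B are similar.

Yes.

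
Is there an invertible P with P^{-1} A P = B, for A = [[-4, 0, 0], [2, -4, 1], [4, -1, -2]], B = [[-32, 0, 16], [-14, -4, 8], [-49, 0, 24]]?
trace(A) = -10 but trace(B) = -12. The trace is a similarity invariant, so A and B are not similar.

No.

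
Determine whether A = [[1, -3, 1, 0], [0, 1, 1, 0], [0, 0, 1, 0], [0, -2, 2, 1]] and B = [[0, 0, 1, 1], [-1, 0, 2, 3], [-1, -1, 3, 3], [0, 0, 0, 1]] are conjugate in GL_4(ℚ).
Yes.

Two matrices over a field are similar if and only if they have the same invariant factors.

Both A and B have characteristic polynomial (x - 1)^4 and minimal polynomial (x - 1)^3. Computing further, both have invariant factors x - 1, (x - 1)^3. Hence A and B are similar.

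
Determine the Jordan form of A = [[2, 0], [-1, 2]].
The characteristic polynomial is det(xI - A) = (x - 2)^2, so the eigenvalues are 2 (algebraic multiplicity 2).

For λ = 2: rank(A - 2I) = 1, rank((A - 2I)^2) = 0. The eigenspace has dimension 2 - 1 = 1, so there is 1 Jordan block; the rank sequence gives block sizes [2].

Assembling the blocks gives the Jordan form J above.

J = [[2, 1], [0, 2]]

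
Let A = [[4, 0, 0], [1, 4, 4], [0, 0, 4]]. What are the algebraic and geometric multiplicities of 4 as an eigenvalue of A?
algebraic multiplicity 3, geometric multiplicity 2

The characteristic polynomial is (x - 4)^3, so the factor x - 4 appears with exponent 3: the algebraic multiplicity is 3.

rank(A - 4I) = 1, so the eigenspace has dimension 3 - 1 = 2: the geometric multiplicity is 2.

Since 2 < 3, A is not diagonalizable.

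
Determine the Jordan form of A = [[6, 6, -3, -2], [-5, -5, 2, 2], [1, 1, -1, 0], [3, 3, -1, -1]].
The characteristic polynomial is det(xI - A) = x^3(x + 1), so the eigenvalues are -1 (algebraic multiplicity 1), 0 (algebraic multiplicity 3).

For λ = -1: algebraic multiplicity 1 gives one 1×1 block.

For λ = 0: rank(A) = 3, rank(A^2) = 2, rank(A^3) = 1. The eigenspace has dimension 4 - 3 = 1, so there is 1 Jordan block; the rank sequence gives block sizes [3].

Assembling the blocks gives the Jordan form J above.

J = [[-1, 0, 0, 0], [0, 0, 1, 0], [0, 0, 0, 1], [0, 0, 0, 0]]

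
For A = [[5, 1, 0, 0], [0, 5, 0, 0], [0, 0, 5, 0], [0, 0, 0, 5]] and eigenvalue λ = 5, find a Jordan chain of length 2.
We seek v_1 ∈ ker((A - 5I)^2) \ ker(A - 5I), then set v_{i+1} = (A - 5I) v_i.

One such chain is v_1 = [[0, 1, 0, -2]]^T, v_2 = [[1, 0, 0, 0]]^T. Check: (A - 5I) v_2 = [[0, 0, 0, 0]]^T = 0.

v_1 = [[0, 1, 0, -2]]^T, v_2 = [[1, 0, 0, 0]]^T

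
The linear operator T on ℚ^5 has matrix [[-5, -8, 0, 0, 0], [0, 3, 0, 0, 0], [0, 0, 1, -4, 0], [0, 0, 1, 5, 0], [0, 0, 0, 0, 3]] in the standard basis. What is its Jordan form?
J = [[-5, 0, 0, 0, 0], [0, 3, 1, 0, 0], [0, 0, 3, 0, 0], [0, 0, 0, 3, 0], [0, 0, 0, 0, 3]]

The characteristic polynomial is det(xI - A) = (x - 3)^4(x + 5), so the eigenvalues are -5 (algebraic multiplicity 1), 3 (algebraic multiplicity 4).

For λ = -5: algebraic multiplicity 1 gives one 1×1 block.

For λ = 3: rank(A - 3I) = 2, rank((A - 3I)^2) = 1. The eigenspace has dimension 5 - 2 = 3, so there are 3 Jordan blocks; the rank sequence gives block sizes [2, 1, 1].

Assembling the blocks gives the Jordan form J above.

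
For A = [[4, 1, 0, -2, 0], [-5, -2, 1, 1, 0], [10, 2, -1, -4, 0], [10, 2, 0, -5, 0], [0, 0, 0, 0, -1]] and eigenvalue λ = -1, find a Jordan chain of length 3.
v_1 = [[0, 0, 1, 0, 0]]^T, v_2 = [[0, 1, 0, 0, 0]]^T, v_3 = [[1, -1, 2, 2, 0]]^T

We seek v_1 ∈ ker((A + I)^3) \ ker((A + I)^2), then set v_{i+1} = (A + I) v_i.

One such chain is v_1 = [[0, 0, 1, 0, 0]]^T, v_2 = [[0, 1, 0, 0, 0]]^T, v_3 = [[1, -1, 2, 2, 0]]^T. Check: (A + I) v_3 = [[0, 0, 0, 0, 0]]^T = 0.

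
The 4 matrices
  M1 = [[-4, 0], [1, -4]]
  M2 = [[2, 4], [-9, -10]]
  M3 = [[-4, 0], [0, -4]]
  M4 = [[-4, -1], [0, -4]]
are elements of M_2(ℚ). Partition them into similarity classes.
2 classes: {M1, M2, M4}, {M3}

Characteristic polynomials: χ_{M1} = (x + 4)^2, χ_{M2} = (x + 4)^2, χ_{M3} = (x + 4)^2, χ_{M4} = (x + 4)^2.

{M1, M2, M4}: invariant factors (x + 4)^2.

{M3}: invariant factors x + 4, x + 4.

Matrices are similar if and only if their invariant-factor lists agree; the partition into similarity classes is {M1, M2, M4}, {M3}.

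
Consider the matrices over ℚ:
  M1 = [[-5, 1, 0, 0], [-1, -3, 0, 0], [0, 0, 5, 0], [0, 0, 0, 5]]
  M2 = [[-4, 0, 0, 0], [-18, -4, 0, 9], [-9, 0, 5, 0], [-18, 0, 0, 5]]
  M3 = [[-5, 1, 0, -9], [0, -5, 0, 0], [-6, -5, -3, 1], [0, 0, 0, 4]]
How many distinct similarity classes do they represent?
Characteristic polynomials: χ_{M1} = (x - 5)^2(x + 4)^2, χ_{M2} = (x - 5)^2(x + 4)^2, χ_{M3} = (x - 4)(x + 3)(x + 5)^2.

{M1}: invariant factors x - 5, (x - 5)(x + 4)^2.

{M2}: invariant factors (x - 5)(x + 4), (x - 5)(x + 4).

{M3}: invariant factors (x - 4)(x + 3)(x + 5)^2.

Matrices are similar if and only if their invariant-factor lists agree; the partition into similarity classes is {M1}, {M2}, {M3}.

3 classes: {M1}, {M2}, {M3}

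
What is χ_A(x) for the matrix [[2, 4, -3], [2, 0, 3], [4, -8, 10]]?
χ_A(x) = (x - 4)^3

xI - A = [[x - 2, -4, 3], [-2, x, -3], [-4, 8, x - 10]].

Expanding det(xI - A) along the first row:
det(xI - A) = + (x - 2)·det([[x, -3], [8, x - 10]]) - (-4)·det([[-2, -3], [-4, x - 10]]) + (3)·det([[-2, x], [-4, 8]]).

Evaluating gives χ_A(x) = x^3 - 12x^2 + 48x - 64 = (x - 4)^3.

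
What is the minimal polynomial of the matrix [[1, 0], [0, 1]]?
m_A(x) = x - 1

The characteristic polynomial factors as (x - 1)^2. The minimal polynomial is ∏(x - λ)^{k_λ} where k_λ is the size of the largest Jordan block at λ.

For λ = 1: rank(A - I) = 0, and the largest Jordan block has size 1 (the smallest k with rank((A - I)^k) = rank((A - I)^(k+1))).

So m_A(x) = x - 1.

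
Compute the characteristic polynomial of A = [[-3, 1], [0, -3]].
χ_A(x) = (x + 3)^2

xI - A = [[x + 3, -1], [0, x + 3]].

Expanding det(xI - A) along the first row:
det(xI - A) = + (x + 3)·det([[x + 3]]) - (-1)·det([[0]]).

Evaluating gives χ_A(x) = x^2 + 6x + 9 = (x + 3)^2.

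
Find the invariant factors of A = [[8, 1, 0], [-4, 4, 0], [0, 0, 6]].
The Jordan structure of A has elementary divisors (x - 6)^2, (x - 6). Arranging the block sizes at each eigenvalue in decreasing order and taking row products gives the invariant factors.

Invariant factors (smallest first, each dividing the next): x - 6, (x - 6)^2.

Check: the last factor (x - 6)^2 is the minimal polynomial, and the product (x - 6)^3 is the characteristic polynomial.

x - 6, (x - 6)^2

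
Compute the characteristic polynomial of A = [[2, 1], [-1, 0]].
xI - A = [[x - 2, -1], [1, x]].

Expanding det(xI - A) along the first row:
det(xI - A) = + (x - 2)·det([[x]]) - (-1)·det([[1]]).

Evaluating gives χ_A(x) = x^2 - 2x + 1 = (x - 1)^2.

χ_A(x) = (x - 1)^2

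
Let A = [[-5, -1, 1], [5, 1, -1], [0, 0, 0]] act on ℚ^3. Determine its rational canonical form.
R = [[0, 0, 0], [0, 0, 0], [0, 1, -4]]

The invariant factors of A (the non-unit diagonal entries of the Smith normal form of xI - A over ℚ[x]) are x, x(x + 4), each dividing the next. The characteristic polynomial is their product, x^2(x + 4).

The rational canonical form is the block-diagonal matrix of companion matrices C(f_i):
R = [[0, 0, 0], [0, 0, 0], [0, 1, -4]].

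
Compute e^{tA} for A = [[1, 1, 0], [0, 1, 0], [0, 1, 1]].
A has Jordan form J = [[1, 1, 0], [0, 1, 0], [0, 0, 1]] with A = PJP^{-1}, so e^{tA} = P e^{tJ} P^{-1}.

For a Jordan block J_k(λ), e^{tJ_k(λ)} = e^{λt} · (I + tN + t^2 N^2/2! + ... + t^{k-1} N^{k-1}/(k-1)!) where N is the nilpotent superdiagonal part.

Assembling the blocks and conjugating back gives the entries of e^{tA} as shown above.

e^{tA} = [[e^{t}, t*e^{t}, 0], [0, e^{t}, 0], [0, t*e^{t}, e^{t}]]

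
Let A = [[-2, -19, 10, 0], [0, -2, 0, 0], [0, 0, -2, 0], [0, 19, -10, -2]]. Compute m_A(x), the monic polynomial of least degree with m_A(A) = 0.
m_A(x) = (x + 2)^2

The characteristic polynomial factors as (x + 2)^4. The minimal polynomial is ∏(x - λ)^{k_λ} where k_λ is the size of the largest Jordan block at λ.

For λ = -2: rank(A + 2I) = 1, and the largest Jordan block has size 2 (the smallest k with rank((A + 2I)^k) = rank((A + 2I)^(k+1))).

So m_A(x) = (x + 2)^2.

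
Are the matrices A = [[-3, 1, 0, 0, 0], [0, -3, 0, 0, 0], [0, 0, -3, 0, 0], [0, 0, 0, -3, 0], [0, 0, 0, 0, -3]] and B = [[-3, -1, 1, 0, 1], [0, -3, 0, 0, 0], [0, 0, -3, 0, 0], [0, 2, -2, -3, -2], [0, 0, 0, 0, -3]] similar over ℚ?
Two matrices over a field are similar if and only if they have the same invariant factors.

Both A and B have characteristic polynomial (x + 3)^5 and minimal polynomial (x + 3)^2. Computing further, both have invariant factors x + 3, x + 3, x + 3, (x + 3)^2. Hence A and B are similar.

Yes.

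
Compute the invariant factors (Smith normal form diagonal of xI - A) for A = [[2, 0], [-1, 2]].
The Jordan structure of A has elementary divisors (x - 2)^2. Arranging the block sizes at each eigenvalue in decreasing order and taking row products gives the invariant factors.

Invariant factors (smallest first, each dividing the next): (x - 2)^2.

Check: the last factor (x - 2)^2 is the minimal polynomial, and the product (x - 2)^2 is the characteristic polynomial.

(x - 2)^2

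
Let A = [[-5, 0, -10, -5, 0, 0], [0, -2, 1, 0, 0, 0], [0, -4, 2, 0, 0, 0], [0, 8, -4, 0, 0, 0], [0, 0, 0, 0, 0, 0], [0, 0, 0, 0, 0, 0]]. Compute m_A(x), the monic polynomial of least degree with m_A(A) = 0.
m_A(x) = x^2(x + 5)

The characteristic polynomial factors as x^5(x + 5). The minimal polynomial is ∏(x - λ)^{k_λ} where k_λ is the size of the largest Jordan block at λ.

For λ = -5: rank(A + 5I) = 5, and the largest Jordan block has size 1 (the smallest k with rank((A + 5I)^k) = rank((A + 5I)^(k+1))).
For λ = 0: rank(A) = 2, and the largest Jordan block has size 2 (the smallest k with rank(A^k) = rank(A^(k+1))).

So m_A(x) = x^2(x + 5).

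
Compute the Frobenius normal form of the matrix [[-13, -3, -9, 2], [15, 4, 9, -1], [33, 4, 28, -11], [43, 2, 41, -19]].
The invariant factors of A (the non-unit diagonal entries of the Smith normal form of xI - A over ℚ[x]) are (x^2 + 4)^2, each dividing the next. The characteristic polynomial is their product, (x^2 + 4)^2.

The rational canonical form is the block-diagonal matrix of companion matrices C(f_i):
R = [[0, 0, 0, -16], [1, 0, 0, 0], [0, 1, 0, -8], [0, 0, 1, 0]].

Note the characteristic polynomial does not split into linear factors over ℚ, so A has no Jordan form over ℚ; the rational canonical form exists over any field.

R = [[0, 0, 0, -16], [1, 0, 0, 0], [0, 1, 0, -8], [0, 0, 1, 0]]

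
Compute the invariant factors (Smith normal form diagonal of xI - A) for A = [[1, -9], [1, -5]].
(x + 2)^2

The Jordan structure of A has elementary divisors (x + 2)^2. Arranging the block sizes at each eigenvalue in decreasing order and taking row products gives the invariant factors.

Invariant factors (smallest first, each dividing the next): (x + 2)^2.

Check: the last factor (x + 2)^2 is the minimal polynomial, and the product (x + 2)^2 is the characteristic polynomial.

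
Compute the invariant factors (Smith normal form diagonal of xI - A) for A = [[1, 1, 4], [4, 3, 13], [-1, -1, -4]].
x^3

The Jordan structure of A has elementary divisors x^3. Arranging the block sizes at each eigenvalue in decreasing order and taking row products gives the invariant factors.

Invariant factors (smallest first, each dividing the next): x^3.

Check: the last factor x^3 is the minimal polynomial, and the product x^3 is the characteristic polynomial.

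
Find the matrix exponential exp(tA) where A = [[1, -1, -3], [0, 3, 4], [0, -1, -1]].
A has Jordan form J = [[1, 1, 0], [0, 1, 1], [0, 0, 1]] with A = PJP^{-1}, so e^{tA} = P e^{tJ} P^{-1}.

For a Jordan block J_k(λ), e^{tJ_k(λ)} = e^{λt} · (I + tN + t^2 N^2/2! + ... + t^{k-1} N^{k-1}/(k-1)!) where N is the nilpotent superdiagonal part.

Assembling the blocks and conjugating back gives the entries of e^{tA} as shown above.

e^{tA} = [[e^{t}, t*(t - 2)*e^{t}/2, t*(t - 3)*e^{t}], [0, (2*t + 1)*e^{t}, 4*t*e^{t}], [0, -t*e^{t}, (1 - 2*t)*e^{t}]]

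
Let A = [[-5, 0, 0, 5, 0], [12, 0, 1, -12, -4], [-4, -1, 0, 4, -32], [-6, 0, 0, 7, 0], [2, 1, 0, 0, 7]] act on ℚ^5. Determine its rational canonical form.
R = [[0, 5, 0, 0, 0], [1, 2, 0, 0, 0], [0, 0, 0, 0, -25], [0, 0, 1, 0, -5], [0, 0, 0, 1, 7]]

The invariant factors of A (the non-unit diagonal entries of the Smith normal form of xI - A over ℚ[x]) are x^2 - 2x - 5, (x - 5)(x^2 - 2x - 5), each dividing the next. The characteristic polynomial is their product, (x - 5)(x^2 - 2x - 5)^2.

The rational canonical form is the block-diagonal matrix of companion matrices C(f_i):
R = [[0, 5, 0, 0, 0], [1, 2, 0, 0, 0], [0, 0, 0, 0, -25], [0, 0, 1, 0, -5], [0, 0, 0, 1, 7]].

Note the characteristic polynomial does not split into linear factors over ℚ, so A has no Jordan form over ℚ; the rational canonical form exists over any field.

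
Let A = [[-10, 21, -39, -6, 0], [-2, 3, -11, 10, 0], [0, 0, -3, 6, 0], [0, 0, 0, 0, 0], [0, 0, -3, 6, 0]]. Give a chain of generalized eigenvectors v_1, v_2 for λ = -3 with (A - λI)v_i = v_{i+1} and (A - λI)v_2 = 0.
v_1 = [[0, 2, 1, 0, 1]]^T, v_2 = [[3, 1, 0, 0, 0]]^T

We seek v_1 ∈ ker((A + 3I)^2) \ ker(A + 3I), then set v_{i+1} = (A + 3I) v_i.

One such chain is v_1 = [[0, 2, 1, 0, 1]]^T, v_2 = [[3, 1, 0, 0, 0]]^T. Check: (A + 3I) v_2 = [[0, 0, 0, 0, 0]]^T = 0.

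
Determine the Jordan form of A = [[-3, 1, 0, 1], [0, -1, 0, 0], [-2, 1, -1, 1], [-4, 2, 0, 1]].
The characteristic polynomial is det(xI - A) = (x + 1)^4, so the eigenvalues are -1 (algebraic multiplicity 4).

For λ = -1: rank(A + I) = 1, rank((A + I)^2) = 0. The eigenspace has dimension 4 - 1 = 3, so there are 3 Jordan blocks; the rank sequence gives block sizes [2, 1, 1].

Assembling the blocks gives the Jordan form J above.

J = [[-1, 1, 0, 0], [0, -1, 0, 0], [0, 0, -1, 0], [0, 0, 0, -1]]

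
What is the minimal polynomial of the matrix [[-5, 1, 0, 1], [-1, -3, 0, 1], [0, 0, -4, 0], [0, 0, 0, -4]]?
The characteristic polynomial factors as (x + 4)^4. The minimal polynomial is ∏(x - λ)^{k_λ} where k_λ is the size of the largest Jordan block at λ.

For λ = -4: rank(A + 4I) = 1, and the largest Jordan block has size 2 (the smallest k with rank((A + 4I)^k) = rank((A + 4I)^(k+1))).

So m_A(x) = (x + 4)^2.

m_A(x) = (x + 4)^2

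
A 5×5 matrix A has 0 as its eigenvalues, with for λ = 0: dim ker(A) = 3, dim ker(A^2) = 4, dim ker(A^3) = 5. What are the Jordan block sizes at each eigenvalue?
Jordan blocks: (0, 3), (0, 1), (0, 1)

λ = 0: successive nullity increments [3, 1, 1] count blocks of size ≥ k; block sizes are [3, 1, 1].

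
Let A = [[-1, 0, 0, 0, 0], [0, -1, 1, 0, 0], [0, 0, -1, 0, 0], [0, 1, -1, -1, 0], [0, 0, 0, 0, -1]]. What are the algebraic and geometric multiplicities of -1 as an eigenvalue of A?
The characteristic polynomial is (x + 1)^5, so the factor x + 1 appears with exponent 5: the algebraic multiplicity is 5.

rank(A + I) = 2, so the eigenspace has dimension 5 - 2 = 3: the geometric multiplicity is 3.

Since 3 < 5, A is not diagonalizable.

algebraic multiplicity 5, geometric multiplicity 3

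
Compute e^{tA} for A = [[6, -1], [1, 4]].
A has Jordan form J = [[5, 1], [0, 5]] with A = PJP^{-1}, so e^{tA} = P e^{tJ} P^{-1}.

For a Jordan block J_k(λ), e^{tJ_k(λ)} = e^{λt} · (I + tN + t^2 N^2/2! + ... + t^{k-1} N^{k-1}/(k-1)!) where N is the nilpotent superdiagonal part.

Assembling the blocks and conjugating back gives the entries of e^{tA} as shown above.

e^{tA} = [[(t + 1)*e^{5*t}, -t*e^{5*t}], [t*e^{5*t}, (1 - t)*e^{5*t}]]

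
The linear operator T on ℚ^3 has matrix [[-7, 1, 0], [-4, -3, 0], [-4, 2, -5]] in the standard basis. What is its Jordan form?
The characteristic polynomial is det(xI - A) = (x + 5)^3, so the eigenvalues are -5 (algebraic multiplicity 3).

For λ = -5: rank(A + 5I) = 1, rank((A + 5I)^2) = 0. The eigenspace has dimension 3 - 1 = 2, so there are 2 Jordan blocks; the rank sequence gives block sizes [2, 1].

Assembling the blocks gives the Jordan form J above.

J = [[-5, 1, 0], [0, -5, 0], [0, 0, -5]]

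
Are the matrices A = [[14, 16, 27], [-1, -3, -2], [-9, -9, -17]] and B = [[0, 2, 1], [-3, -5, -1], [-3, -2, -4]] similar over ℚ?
No.

trace(A) = -6 but trace(B) = -9. The trace is a similarity invariant, so A and B are not similar.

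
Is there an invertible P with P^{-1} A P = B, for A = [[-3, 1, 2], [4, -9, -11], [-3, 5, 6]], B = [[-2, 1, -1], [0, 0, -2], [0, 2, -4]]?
Both have characteristic polynomial (x + 2)^3, but the minimal polynomial of A is (x + 2)^3 while the minimal polynomial of B is (x + 2)^2. The minimal polynomial is a similarity invariant, so A and B are not similar.

No.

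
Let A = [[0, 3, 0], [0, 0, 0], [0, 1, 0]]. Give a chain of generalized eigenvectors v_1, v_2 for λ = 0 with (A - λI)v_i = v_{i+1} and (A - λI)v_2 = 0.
v_1 = [[7, 1, 2]]^T, v_2 = [[3, 0, 1]]^T

We seek v_1 ∈ ker(A^2) \ ker(A), then set v_{i+1} = A v_i.

One such chain is v_1 = [[7, 1, 2]]^T, v_2 = [[3, 0, 1]]^T. Check: A v_2 = [[0, 0, 0]]^T = 0.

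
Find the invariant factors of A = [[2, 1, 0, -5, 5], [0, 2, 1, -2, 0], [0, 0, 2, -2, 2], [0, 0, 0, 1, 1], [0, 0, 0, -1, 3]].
The Jordan structure of A has elementary divisors (x - 2)^3, (x - 2)^2. Arranging the block sizes at each eigenvalue in decreasing order and taking row products gives the invariant factors.

Invariant factors (smallest first, each dividing the next): (x - 2)^2, (x - 2)^3.

Check: the last factor (x - 2)^3 is the minimal polynomial, and the product (x - 2)^5 is the characteristic polynomial.

(x - 2)^2, (x - 2)^3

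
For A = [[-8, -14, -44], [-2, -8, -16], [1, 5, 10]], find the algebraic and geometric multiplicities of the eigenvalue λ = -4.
algebraic multiplicity 2, geometric multiplicity 1

The characteristic polynomial is (x - 2)(x + 4)^2, so the factor x + 4 appears with exponent 2: the algebraic multiplicity is 2.

rank(A + 4I) = 2, so the eigenspace has dimension 3 - 2 = 1: the geometric multiplicity is 1.

Since 1 < 2, A is not diagonalizable.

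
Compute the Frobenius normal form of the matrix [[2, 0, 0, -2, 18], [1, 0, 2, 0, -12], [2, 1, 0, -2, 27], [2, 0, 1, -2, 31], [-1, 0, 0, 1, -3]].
R = [[0, 0, 0, 0, 12], [1, 0, 0, 0, -40], [0, 1, 0, 0, 27], [0, 0, 1, 0, 13], [0, 0, 0, 1, -3]]

The invariant factors of A (the non-unit diagonal entries of the Smith normal form of xI - A over ℚ[x]) are (x - 3)(x^2 + 3x - 2)^2, each dividing the next. The characteristic polynomial is their product, (x - 3)(x^2 + 3x - 2)^2.

The rational canonical form is the block-diagonal matrix of companion matrices C(f_i):
R = [[0, 0, 0, 0, 12], [1, 0, 0, 0, -40], [0, 1, 0, 0, 27], [0, 0, 1, 0, 13], [0, 0, 0, 1, -3]].

Note the characteristic polynomial does not split into linear factors over ℚ, so A has no Jordan form over ℚ; the rational canonical form exists over any field.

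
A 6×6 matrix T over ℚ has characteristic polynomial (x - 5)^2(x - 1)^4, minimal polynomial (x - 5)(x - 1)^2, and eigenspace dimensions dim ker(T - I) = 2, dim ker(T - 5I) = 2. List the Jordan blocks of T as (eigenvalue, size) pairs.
Jordan blocks: (1, 2), (1, 2), (5, 1), (5, 1)

λ = 1: algebraic multiplicity 4 (exponent in χ_T), largest block size 2 (exponent in m_T), 2 blocks (geometric multiplicity). These force block sizes [2, 2].
λ = 5: algebraic multiplicity 2 (exponent in χ_T), largest block size 1 (exponent in m_T), 2 blocks (geometric multiplicity). These force block sizes [1, 1].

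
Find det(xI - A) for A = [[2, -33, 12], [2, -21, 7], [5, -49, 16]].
χ_A(x) = (x + 1)^3

xI - A = [[x - 2, 33, -12], [-2, x + 21, -7], [-5, 49, x - 16]].

Expanding det(xI - A) along the first row:
det(xI - A) = + (x - 2)·det([[x + 21, -7], [49, x - 16]]) - (33)·det([[-2, -7], [-5, x - 16]]) + (-12)·det([[-2, x + 21], [-5, 49]]).

Evaluating gives χ_A(x) = x^3 + 3x^2 + 3x + 1 = (x + 1)^3.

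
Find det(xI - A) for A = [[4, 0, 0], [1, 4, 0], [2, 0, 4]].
χ_A(x) = (x - 4)^3

xI - A = [[x - 4, 0, 0], [-1, x - 4, 0], [-2, 0, x - 4]].

Expanding det(xI - A) along the first row:
det(xI - A) = + (x - 4)·det([[x - 4, 0], [0, x - 4]]) - (0)·det([[-1, 0], [-2, x - 4]]) + (0)·det([[-1, x - 4], [-2, 0]]).

Evaluating gives χ_A(x) = x^3 - 12x^2 + 48x - 64 = (x - 4)^3.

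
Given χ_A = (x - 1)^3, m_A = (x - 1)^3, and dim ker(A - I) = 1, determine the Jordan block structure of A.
Jordan blocks: (1, 3)

λ = 1: algebraic multiplicity 3 (exponent in χ_A), largest block size 3 (exponent in m_A), 1 block (geometric multiplicity). This forces block sizes [3].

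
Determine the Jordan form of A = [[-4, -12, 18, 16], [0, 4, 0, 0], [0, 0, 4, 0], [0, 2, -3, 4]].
J = [[-4, 0, 0, 0], [0, 4, 1, 0], [0, 0, 4, 0], [0, 0, 0, 4]]

The characteristic polynomial is det(xI - A) = (x - 4)^3(x + 4), so the eigenvalues are -4 (algebraic multiplicity 1), 4 (algebraic multiplicity 3).

For λ = -4: algebraic multiplicity 1 gives one 1×1 block.

For λ = 4: rank(A - 4I) = 2, rank((A - 4I)^2) = 1. The eigenspace has dimension 4 - 2 = 2, so there are 2 Jordan blocks; the rank sequence gives block sizes [2, 1].

Assembling the blocks gives the Jordan form J above.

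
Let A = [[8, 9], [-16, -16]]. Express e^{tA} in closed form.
A has Jordan form J = [[-4, 1], [0, -4]] with A = PJP^{-1}, so e^{tA} = P e^{tJ} P^{-1}.

For a Jordan block J_k(λ), e^{tJ_k(λ)} = e^{λt} · (I + tN + t^2 N^2/2! + ... + t^{k-1} N^{k-1}/(k-1)!) where N is the nilpotent superdiagonal part.

Assembling the blocks and conjugating back gives the entries of e^{tA} as shown above.

e^{tA} = [[(12*t + 1)*e^{-4*t}, 9*t*e^{-4*t}], [-16*t*e^{-4*t}, (1 - 12*t)*e^{-4*t}]]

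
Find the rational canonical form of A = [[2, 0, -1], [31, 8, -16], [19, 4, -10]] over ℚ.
The invariant factors of A (the non-unit diagonal entries of the Smith normal form of xI - A over ℚ[x]) are x^3 - x + 4, each dividing the next. The characteristic polynomial is their product, x^3 - x + 4.

The rational canonical form is the block-diagonal matrix of companion matrices C(f_i):
R = [[0, 0, -4], [1, 0, 1], [0, 1, 0]].

Note the characteristic polynomial does not split into linear factors over ℚ, so A has no Jordan form over ℚ; the rational canonical form exists over any field.

R = [[0, 0, -4], [1, 0, 1], [0, 1, 0]]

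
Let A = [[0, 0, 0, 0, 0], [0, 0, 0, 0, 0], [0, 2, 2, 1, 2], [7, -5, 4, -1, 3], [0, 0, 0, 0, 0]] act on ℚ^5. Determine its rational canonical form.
The invariant factors of A (the non-unit diagonal entries of the Smith normal form of xI - A over ℚ[x]) are x, x, x(x - 3)(x + 2), each dividing the next. The characteristic polynomial is their product, x^3(x - 3)(x + 2).

The rational canonical form is the block-diagonal matrix of companion matrices C(f_i):
R = [[0, 0, 0, 0, 0], [0, 0, 0, 0, 0], [0, 0, 0, 0, 0], [0, 0, 1, 0, 6], [0, 0, 0, 1, 1]].

R = [[0, 0, 0, 0, 0], [0, 0, 0, 0, 0], [0, 0, 0, 0, 0], [0, 0, 1, 0, 6], [0, 0, 0, 1, 1]]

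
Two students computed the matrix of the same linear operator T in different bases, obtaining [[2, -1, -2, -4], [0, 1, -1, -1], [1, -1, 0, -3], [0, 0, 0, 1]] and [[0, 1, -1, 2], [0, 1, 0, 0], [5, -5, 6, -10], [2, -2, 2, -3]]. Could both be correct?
Both have characteristic polynomial (x - 1)^4, but the minimal polynomial of A is (x - 1)^3 while the minimal polynomial of B is (x - 1)^2. The minimal polynomial is a similarity invariant, so A and B are not similar.

No.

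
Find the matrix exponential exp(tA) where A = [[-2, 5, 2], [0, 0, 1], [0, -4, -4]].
e^{tA} = [[e^{-2*t}, t*(t + 5)*e^{-2*t}, t*(t + 4)*e^{-2*t}/2], [0, (2*t + 1)*e^{-2*t}, t*e^{-2*t}], [0, -4*t*e^{-2*t}, (1 - 2*t)*e^{-2*t}]]

A has Jordan form J = [[-2, 1, 0], [0, -2, 1], [0, 0, -2]] with A = PJP^{-1}, so e^{tA} = P e^{tJ} P^{-1}.

For a Jordan block J_k(λ), e^{tJ_k(λ)} = e^{λt} · (I + tN + t^2 N^2/2! + ... + t^{k-1} N^{k-1}/(k-1)!) where N is the nilpotent superdiagonal part.

Assembling the blocks and conjugating back gives the entries of e^{tA} as shown above.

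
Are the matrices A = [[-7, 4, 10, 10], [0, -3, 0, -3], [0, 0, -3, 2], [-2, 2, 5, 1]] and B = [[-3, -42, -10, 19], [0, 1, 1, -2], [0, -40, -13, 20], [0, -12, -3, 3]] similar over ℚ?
Yes.

Two matrices over a field are similar if and only if they have the same invariant factors.

Both A and B have characteristic polynomial (x + 3)^4 and minimal polynomial (x + 3)^3. Computing further, both have invariant factors x + 3, (x + 3)^3. Hence A and B are similar.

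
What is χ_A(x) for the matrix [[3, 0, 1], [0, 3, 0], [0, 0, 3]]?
χ_A(x) = (x - 3)^3

xI - A = [[x - 3, 0, -1], [0, x - 3, 0], [0, 0, x - 3]].

Expanding det(xI - A) along the first row:
det(xI - A) = + (x - 3)·det([[x - 3, 0], [0, x - 3]]) - (0)·det([[0, 0], [0, x - 3]]) + (-1)·det([[0, x - 3], [0, 0]]).

Evaluating gives χ_A(x) = x^3 - 9x^2 + 27x - 27 = (x - 3)^3.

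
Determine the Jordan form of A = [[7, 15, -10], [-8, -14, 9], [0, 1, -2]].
J = [[-3, 1, 0], [0, -3, 1], [0, 0, -3]]

The characteristic polynomial is det(xI - A) = (x + 3)^3, so the eigenvalues are -3 (algebraic multiplicity 3).

For λ = -3: rank(A + 3I) = 2, rank((A + 3I)^2) = 1, rank((A + 3I)^3) = 0. The eigenspace has dimension 3 - 2 = 1, so there is 1 Jordan block; the rank sequence gives block sizes [3].

Assembling the blocks gives the Jordan form J above.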